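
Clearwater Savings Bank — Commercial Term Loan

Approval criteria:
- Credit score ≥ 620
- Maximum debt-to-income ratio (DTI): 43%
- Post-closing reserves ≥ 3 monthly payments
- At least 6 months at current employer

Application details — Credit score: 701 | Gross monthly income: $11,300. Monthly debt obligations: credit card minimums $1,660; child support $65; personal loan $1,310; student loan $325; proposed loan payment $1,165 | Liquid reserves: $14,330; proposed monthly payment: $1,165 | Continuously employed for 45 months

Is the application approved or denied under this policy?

Approved

Credit score 701 ≥ 620 (meets)
Total monthly debts = (1,660 + 65 + 1,310 + 325 + 1,165) = 4,525. DTI: 4,525 ÷ 11,300 = 40%, within the 43% cap
Reserves = 14,330/1,165 = 12.3 months ≥ 3
Employment 45 ≥ 6 months
All criteria satisfied.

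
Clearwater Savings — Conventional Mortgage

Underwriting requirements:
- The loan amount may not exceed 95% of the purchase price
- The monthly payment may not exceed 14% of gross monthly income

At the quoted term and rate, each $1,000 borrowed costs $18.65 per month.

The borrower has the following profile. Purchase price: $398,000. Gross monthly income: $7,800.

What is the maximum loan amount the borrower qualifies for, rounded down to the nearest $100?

$58,500

Payment cap: 14% × $7,800 = $1,092/month.
At $18.65 per $1,000, that supports 1,092/18.65 × 1,000 ≈ $58,552 → $58,500.
LTV cap: 95% × $398,000 = $378,100 → $378,100.
Binding constraint: payment-to-income.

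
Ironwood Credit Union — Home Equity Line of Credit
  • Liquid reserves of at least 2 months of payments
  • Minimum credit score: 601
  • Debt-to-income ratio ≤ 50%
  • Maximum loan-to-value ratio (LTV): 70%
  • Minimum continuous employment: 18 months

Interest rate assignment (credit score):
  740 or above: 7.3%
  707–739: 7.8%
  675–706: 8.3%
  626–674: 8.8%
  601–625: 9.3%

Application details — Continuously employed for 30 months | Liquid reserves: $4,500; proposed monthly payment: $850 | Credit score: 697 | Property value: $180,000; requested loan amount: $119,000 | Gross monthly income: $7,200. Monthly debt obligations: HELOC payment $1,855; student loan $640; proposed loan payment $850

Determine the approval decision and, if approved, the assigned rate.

Credit score 697 ≥ 601 (meets minimum)
Total monthly debts = (1,855 + 640 + 850) = 3,345. Debt-to-income = 3,345/7,200 = 46.5% — meets 50% limit
Loan-to-value = 119,000/180,000 = 66.1% — pass (70% max)
Employment 30 ≥ 18 months
Reserves: 4,500 ÷ 850 = 5.3 months (meets 2-month minimum)
All requirements met. Score 697 falls in the 675–706 tier → 8.3%.

Approved at 8.3%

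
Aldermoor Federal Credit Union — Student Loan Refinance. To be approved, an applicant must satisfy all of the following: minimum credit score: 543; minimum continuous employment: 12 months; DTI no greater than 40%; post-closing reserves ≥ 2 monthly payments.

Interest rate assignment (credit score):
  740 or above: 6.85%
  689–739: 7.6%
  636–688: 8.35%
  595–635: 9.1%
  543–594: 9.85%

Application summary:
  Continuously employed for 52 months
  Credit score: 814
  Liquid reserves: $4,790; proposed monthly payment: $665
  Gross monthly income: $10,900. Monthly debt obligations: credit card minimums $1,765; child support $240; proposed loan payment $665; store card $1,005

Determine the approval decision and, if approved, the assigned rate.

Approved at 6.85%

Credit score 814 ≥ 543 (meets minimum)
Employment 52 ≥ 12 months
Total monthly debts = (1,765 + 240 + 665 + 1,005) = 3,675. Debt-to-income = 3,675/10,900 = 33.7% — meets 40% limit
Liquid reserves cover 4,790/665 = 7.2 months — ≥ 2 required
All requirements met. Score 814 falls in the 740 or above tier → 6.85%.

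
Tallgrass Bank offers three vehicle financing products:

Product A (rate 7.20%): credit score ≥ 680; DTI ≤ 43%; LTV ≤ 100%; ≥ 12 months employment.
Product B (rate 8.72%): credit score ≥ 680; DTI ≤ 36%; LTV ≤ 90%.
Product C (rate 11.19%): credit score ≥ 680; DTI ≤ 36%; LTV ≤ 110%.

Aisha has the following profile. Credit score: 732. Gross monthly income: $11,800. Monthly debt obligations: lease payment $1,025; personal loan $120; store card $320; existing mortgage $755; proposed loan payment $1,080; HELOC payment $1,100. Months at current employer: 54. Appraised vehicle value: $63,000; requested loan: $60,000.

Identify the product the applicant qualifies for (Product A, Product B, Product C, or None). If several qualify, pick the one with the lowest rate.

Product A

Total debts = (1,025 + 120 + 320 + 755 + 1,080 + 1,100) = 4,400; DTI = 4,400/11,800 = 37.3%.
LTV = 60,000/63,000 = 95.2%.
Product A: score 732 ≥ 680; DTI 37.3% ≤ 43%; LTV 95.2% ≤ 100%; employment 54 ≥ 12 mo → qualifies.
Product B: score 732 ≥ 680; DTI 37.3% > 36%; LTV 95.2% > 90% → does not qualify.
Product C: score 732 ≥ 680; DTI 37.3% > 36%; LTV 95.2% ≤ 110% → does not qualify.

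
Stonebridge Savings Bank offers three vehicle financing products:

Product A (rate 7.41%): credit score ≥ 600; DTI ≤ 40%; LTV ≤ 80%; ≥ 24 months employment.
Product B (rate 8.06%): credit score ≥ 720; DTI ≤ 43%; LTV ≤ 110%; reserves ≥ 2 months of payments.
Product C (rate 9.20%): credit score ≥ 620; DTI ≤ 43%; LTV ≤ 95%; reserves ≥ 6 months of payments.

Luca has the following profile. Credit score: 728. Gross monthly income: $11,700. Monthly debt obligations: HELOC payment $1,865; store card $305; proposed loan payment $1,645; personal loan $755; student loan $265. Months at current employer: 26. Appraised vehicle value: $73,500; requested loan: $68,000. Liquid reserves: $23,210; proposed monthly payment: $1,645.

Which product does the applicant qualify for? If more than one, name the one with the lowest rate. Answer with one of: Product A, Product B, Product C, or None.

Product B

Total debts = (1,865 + 305 + 1,645 + 755 + 265) = 4,835; DTI = 4,835/11,700 = 41.3%.
LTV = 68,000/73,500 = 92.5%.
Reserves = 23,210/1,645 = 14.1 months.
Product A: score 728 ≥ 600; DTI 41.3% > 40%; LTV 92.5% > 80%; employment 26 ≥ 24 mo → does not qualify.
Product B: score 728 ≥ 720; DTI 41.3% ≤ 43%; LTV 92.5% ≤ 110%; reserves 14.1 ≥ 2 mo → qualifies.
Product C: score 728 ≥ 620; DTI 41.3% ≤ 43%; LTV 92.5% ≤ 95%; reserves 14.1 ≥ 6 mo → qualifies.
Qualifying: Product B, Product C. Lowest rate is 8.06% → Product B.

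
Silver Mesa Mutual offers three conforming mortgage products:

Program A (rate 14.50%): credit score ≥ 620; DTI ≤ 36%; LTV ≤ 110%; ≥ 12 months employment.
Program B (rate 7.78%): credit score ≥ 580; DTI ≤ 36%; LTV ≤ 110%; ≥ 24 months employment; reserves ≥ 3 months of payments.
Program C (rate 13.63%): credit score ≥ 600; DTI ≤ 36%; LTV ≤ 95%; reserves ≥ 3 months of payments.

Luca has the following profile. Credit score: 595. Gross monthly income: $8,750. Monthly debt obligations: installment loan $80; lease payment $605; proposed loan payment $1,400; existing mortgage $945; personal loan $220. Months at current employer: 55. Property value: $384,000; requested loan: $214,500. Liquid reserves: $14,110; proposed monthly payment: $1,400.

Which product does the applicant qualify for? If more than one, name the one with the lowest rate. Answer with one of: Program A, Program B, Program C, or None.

Total debts = (80 + 605 + 1,400 + 945 + 220) = 3,250; DTI = 3,250/8,750 = 37.1%.
LTV = 214,500/384,000 = 55.9%.
Reserves = 14,110/1,400 = 10.1 months.
Program A: score 595 < 620; DTI 37.1% > 36%; LTV 55.9% ≤ 110%; employment 55 ≥ 12 mo → does not qualify.
Program B: score 595 ≥ 580; DTI 37.1% > 36%; LTV 55.9% ≤ 110%; employment 55 ≥ 24 mo; reserves 10.1 ≥ 3 mo → does not qualify.
Program C: score 595 < 600; DTI 37.1% > 36%; LTV 55.9% ≤ 95%; reserves 10.1 ≥ 3 mo → does not qualify.

None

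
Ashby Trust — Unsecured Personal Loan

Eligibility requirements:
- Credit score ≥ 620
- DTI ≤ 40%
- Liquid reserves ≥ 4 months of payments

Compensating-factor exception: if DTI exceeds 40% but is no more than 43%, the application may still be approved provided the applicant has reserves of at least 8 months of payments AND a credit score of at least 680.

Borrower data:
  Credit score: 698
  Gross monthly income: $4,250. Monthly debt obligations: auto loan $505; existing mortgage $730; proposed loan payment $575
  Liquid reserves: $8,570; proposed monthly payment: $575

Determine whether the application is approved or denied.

Approved

Credit score 698 ≥ 620 (meets base)
Total debts = (505 + 730 + 575) = 1,810. DTI: 1,810 ÷ 4,250 = 42.6%, over the 40% base limit.
Reserves: 8,570 ÷ 575 = 14.9 months (meets 4-month minimum)
DTI 42.6% is within the 40%–43% exception band; checking compensating factors.
Override check — reserves: 14.9 mo (ok); score: 698 (ok).
Both compensating conditions met → exception applies.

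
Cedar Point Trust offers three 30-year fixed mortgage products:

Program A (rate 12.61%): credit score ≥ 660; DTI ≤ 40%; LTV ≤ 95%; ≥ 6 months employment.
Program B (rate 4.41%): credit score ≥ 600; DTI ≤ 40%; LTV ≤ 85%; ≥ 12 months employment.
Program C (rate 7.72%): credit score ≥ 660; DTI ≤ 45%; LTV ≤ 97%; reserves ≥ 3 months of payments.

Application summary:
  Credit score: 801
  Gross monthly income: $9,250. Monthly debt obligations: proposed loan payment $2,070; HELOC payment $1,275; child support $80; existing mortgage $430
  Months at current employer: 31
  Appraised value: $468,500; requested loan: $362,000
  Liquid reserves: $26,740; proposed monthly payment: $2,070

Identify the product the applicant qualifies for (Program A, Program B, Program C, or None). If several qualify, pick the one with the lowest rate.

Program C

Total debts = (2,070 + 1,275 + 80 + 430) = 3,855; DTI = 3,855/9,250 = 41.7%.
LTV = 362,000/468,500 = 77.3%.
Reserves = 26,740/2,070 = 12.9 months.
Program A: score 801 ≥ 660; DTI 41.7% > 40%; LTV 77.3% ≤ 95%; employment 31 ≥ 6 mo → does not qualify.
Program B: score 801 ≥ 600; DTI 41.7% > 40%; LTV 77.3% ≤ 85%; employment 31 ≥ 12 mo → does not qualify.
Program C: score 801 ≥ 660; DTI 41.7% ≤ 45%; LTV 77.3% ≤ 97%; reserves 12.9 ≥ 3 mo → qualifies.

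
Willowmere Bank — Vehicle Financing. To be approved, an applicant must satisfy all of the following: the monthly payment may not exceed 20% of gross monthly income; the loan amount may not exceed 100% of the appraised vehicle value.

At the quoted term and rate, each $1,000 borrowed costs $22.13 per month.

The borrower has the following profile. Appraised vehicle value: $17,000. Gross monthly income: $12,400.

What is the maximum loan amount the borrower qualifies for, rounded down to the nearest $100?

$17,000

Payment cap: 20% × $12,400 = $2,480/month.
At $22.13 per $1,000, that supports 2,480/22.13 × 1,000 ≈ $112,065 → $112,000.
LTV cap: 100% × $17,000 = $17,000 → $17,000.
Binding constraint: loan-to-value.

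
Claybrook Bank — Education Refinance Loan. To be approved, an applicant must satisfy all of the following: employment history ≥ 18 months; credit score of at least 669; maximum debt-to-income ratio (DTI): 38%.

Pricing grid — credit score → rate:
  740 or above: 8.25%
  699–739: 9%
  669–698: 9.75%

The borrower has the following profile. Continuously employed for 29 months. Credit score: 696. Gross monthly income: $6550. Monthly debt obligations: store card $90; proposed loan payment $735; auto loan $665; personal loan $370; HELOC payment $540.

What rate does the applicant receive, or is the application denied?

Credit score 696 ≥ 669 (meets minimum)
Employment 29 ≥ 18 months
Total monthly debts = (90 + 735 + 665 + 370 + 540) = 2,400. Debt-to-income = 2,400/6,550 = 36.6% — meets 38% limit
All requirements met. Score 696 falls in the 669–698 tier → 9.75%.

Approved at 9.75%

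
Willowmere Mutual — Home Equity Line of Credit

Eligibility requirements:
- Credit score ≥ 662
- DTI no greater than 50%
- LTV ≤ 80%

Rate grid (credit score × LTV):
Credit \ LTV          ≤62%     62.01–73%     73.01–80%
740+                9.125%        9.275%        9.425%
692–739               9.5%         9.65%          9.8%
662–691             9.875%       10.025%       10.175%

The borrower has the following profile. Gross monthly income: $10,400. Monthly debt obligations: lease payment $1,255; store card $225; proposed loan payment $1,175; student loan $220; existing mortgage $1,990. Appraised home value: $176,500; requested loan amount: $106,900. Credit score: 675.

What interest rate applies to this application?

9.875%

Credit score 675 ≥ 662; Total monthly debts = (1,255 + 225 + 1,175 + 220 + 1,990) = 4,865. Debt-to-income = 4,865/10,400 = 46.8% — meets 50% limit
LTV = 106,900/176,500 = 60.6% ≤ 80%
Row: 675 falls in 662–691. Column: 60.6% falls in ≤62%. Rate = 9.875%.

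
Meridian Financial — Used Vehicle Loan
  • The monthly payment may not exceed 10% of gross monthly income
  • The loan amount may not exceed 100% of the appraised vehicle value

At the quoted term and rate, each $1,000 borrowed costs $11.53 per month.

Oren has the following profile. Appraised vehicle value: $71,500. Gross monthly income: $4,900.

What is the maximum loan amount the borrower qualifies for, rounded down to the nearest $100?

$42,400

Payment cap: 10% × $4,900 = $490/month.
At $11.53 per $1,000, that supports 490/11.53 × 1,000 ≈ $42,497 → $42,400.
LTV cap: 100% × $71,500 = $71,500 → $71,500.
Binding constraint: payment-to-income.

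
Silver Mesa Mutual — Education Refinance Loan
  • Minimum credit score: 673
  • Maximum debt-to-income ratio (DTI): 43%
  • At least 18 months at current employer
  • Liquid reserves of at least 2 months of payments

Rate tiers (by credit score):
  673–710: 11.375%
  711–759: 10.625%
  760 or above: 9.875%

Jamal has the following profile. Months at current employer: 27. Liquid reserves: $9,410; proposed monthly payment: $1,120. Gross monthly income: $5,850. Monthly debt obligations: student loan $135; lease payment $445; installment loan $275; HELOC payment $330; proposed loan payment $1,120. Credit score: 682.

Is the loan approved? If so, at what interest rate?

Approved at 11.375%

Credit score 682 ≥ 673 (meets minimum)
Employment 27 ≥ 18 months
Liquid reserves cover 9,410/1,120 = 8.4 months — ≥ 2 required
Total monthly debts = (135 + 445 + 275 + 330 + 1,120) = 2,305. Debt-to-income = 2,305/5,850 = 39.4% — meets 43% limit
All requirements met. Score 682 falls in the 673–710 tier → 11.375%.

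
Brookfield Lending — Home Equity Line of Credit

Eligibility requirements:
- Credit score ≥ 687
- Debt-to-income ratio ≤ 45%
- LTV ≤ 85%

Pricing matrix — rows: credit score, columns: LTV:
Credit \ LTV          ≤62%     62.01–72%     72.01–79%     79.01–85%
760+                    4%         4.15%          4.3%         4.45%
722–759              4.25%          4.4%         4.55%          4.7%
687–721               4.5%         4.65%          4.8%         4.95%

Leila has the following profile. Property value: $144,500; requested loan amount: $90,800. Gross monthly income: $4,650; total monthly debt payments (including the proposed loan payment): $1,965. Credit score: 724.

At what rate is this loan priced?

4.4%

Credit score 724 ≥ 687; DTI: 1,965 ÷ 4,650 = 42.3%, within the 45% cap
LTV: 90,800 ÷ 144,500 = 62.8%, within 85% cap
Score 724 is in the 722–759 band; LTV 62.8% is in the 62.01–72% band → 4.4%.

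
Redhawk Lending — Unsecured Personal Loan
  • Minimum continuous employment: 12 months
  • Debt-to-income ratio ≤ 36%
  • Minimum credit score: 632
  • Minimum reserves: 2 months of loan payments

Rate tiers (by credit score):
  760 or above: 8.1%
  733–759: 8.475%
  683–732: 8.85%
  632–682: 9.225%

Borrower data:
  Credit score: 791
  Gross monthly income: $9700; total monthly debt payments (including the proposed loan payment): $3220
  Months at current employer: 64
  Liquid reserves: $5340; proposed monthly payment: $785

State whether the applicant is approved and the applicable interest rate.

Credit score 791 ≥ 632 (meets minimum)
DTI = 3,220/9,700 = 33.2% ≤ 36%
Employment 64 ≥ 12 months
Liquid reserves cover 5,340/785 = 6.8 months — ≥ 2 required
All requirements met. Score 791 falls in the 760 or above tier → 8.1%.

Approved at 8.1%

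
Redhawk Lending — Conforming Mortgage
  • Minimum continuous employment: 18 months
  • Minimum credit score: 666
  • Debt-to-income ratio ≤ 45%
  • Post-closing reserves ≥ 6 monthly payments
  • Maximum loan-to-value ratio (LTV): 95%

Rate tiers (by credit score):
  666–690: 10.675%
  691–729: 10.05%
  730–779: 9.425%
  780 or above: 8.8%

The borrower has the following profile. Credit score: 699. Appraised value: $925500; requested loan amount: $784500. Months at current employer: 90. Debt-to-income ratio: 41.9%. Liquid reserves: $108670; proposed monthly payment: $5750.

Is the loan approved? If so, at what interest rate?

Credit score 699 ≥ 666 (meets minimum)
Reserves = 108,670/5,750 = 18.9 months ≥ 6
DTI 41.9% ≤ 45%
LTV = 784,500/925,500 = 84.8% ≤ 95%
Employment 90 ≥ 18 months
All requirements met. Score 699 falls in the 691–729 tier → 10.05%.

Approved at 10.05%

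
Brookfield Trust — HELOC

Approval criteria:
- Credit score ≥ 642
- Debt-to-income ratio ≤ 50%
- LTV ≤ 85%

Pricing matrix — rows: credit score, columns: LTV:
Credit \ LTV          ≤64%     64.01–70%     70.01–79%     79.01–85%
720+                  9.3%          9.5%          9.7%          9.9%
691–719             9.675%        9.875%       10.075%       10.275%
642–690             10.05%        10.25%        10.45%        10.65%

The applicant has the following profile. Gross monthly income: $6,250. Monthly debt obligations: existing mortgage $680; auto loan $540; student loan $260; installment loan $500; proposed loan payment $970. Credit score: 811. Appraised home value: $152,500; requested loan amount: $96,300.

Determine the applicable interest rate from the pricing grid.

Credit score 811 ≥ 642; Total monthly debts = (680 + 540 + 260 + 500 + 970) = 2,950. DTI: 2,950 ÷ 6,250 = 47.2%, within the 50% cap
Loan-to-value = 96,300/152,500 = 63.1% — pass (85% max)
Credit 811 → row 720+; LTV 63.1% → column ≤64%. Grid cell → 9.3%.

9.3%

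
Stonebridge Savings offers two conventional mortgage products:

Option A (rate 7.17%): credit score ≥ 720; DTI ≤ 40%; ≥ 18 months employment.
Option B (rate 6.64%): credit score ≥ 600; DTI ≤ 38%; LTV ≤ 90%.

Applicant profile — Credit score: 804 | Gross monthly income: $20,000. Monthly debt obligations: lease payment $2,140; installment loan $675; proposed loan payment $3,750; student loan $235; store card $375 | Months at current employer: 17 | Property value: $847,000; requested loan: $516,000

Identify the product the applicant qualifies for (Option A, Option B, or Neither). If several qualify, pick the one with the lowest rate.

Total debts = (2,140 + 675 + 3,750 + 235 + 375) = 7,175; DTI = 7,175/20,000 = 35.9%.
LTV = 516,000/847,000 = 60.9%.
Option A: score 804 ≥ 720; DTI 35.9% ≤ 40%; employment 17 < 18 mo → does not qualify.
Option B: score 804 ≥ 600; DTI 35.9% ≤ 38%; LTV 60.9% ≤ 90% → qualifies.

Option B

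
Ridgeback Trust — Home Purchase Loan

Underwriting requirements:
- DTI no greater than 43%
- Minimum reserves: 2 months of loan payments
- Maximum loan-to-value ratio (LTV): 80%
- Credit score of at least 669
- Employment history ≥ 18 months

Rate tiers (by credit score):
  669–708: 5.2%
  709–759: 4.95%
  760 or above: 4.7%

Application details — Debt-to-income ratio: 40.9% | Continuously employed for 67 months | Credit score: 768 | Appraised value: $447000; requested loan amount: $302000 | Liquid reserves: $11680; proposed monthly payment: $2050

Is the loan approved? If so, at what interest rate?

Approved at 4.7%

Credit score 768 ≥ 669 (meets minimum)
LTV = 302,000/447,000 = 67.6% ≤ 80%
Debt-to-income 40.9% vs 43% cap — pass
Liquid reserves cover 11,680/2,050 = 5.7 months — ≥ 2 required
Employment 67 ≥ 18 months
All requirements met. Score 768 falls in the 760 or above tier → 4.7%.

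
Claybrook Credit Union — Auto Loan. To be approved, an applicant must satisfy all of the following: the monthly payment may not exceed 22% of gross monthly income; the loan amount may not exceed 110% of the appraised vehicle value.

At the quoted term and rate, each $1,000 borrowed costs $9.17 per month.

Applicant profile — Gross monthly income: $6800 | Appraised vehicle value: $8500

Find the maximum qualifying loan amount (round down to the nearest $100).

$9,300

Payment cap: 22% × $6,800 = $1,496/month.
At $9.17 per $1,000, that supports 1,496/9.17 × 1,000 ≈ $163,140 → $163,100.
LTV cap: 110% × $8,500 = $9,350 → $9,300.
Binding constraint: loan-to-value.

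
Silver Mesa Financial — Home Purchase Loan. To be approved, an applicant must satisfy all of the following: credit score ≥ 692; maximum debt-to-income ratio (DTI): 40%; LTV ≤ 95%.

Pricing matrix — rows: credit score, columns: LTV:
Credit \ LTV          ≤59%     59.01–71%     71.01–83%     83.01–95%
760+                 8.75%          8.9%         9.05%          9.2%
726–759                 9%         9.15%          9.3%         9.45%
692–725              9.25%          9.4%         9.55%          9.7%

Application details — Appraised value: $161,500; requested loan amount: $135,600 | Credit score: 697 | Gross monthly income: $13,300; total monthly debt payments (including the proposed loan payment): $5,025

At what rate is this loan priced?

Credit score 697 ≥ 692; DTI = 5,025/13,300 = 37.8% ≤ 40%
LTV = 135,600/161,500 = 84% ≤ 95%
Row: 697 falls in 692–725. Column: 84% falls in 83.01–95%. Rate = 9.7%.

9.7%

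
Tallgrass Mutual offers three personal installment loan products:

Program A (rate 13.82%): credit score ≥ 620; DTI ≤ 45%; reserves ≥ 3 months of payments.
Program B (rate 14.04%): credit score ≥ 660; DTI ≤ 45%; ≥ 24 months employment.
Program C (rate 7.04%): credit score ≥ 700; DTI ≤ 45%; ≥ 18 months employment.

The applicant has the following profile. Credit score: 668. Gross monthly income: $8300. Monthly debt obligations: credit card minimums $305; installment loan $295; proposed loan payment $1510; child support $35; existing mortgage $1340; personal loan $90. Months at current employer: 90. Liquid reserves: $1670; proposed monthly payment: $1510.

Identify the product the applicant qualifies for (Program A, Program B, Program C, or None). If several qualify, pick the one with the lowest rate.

Total debts = (305 + 295 + 1,510 + 35 + 1,340 + 90) = 3,575; DTI = 3,575/8,300 = 43.1%.
Reserves = 1,670/1,510 = 1.1 months.
Program A: score 668 ≥ 620; DTI 43.1% ≤ 45%; reserves 1.1 < 3 mo → does not qualify.
Program B: score 668 ≥ 660; DTI 43.1% ≤ 45%; employment 90 ≥ 24 mo → qualifies.
Program C: score 668 < 700; DTI 43.1% ≤ 45%; employment 90 ≥ 18 mo → does not qualify.

Program B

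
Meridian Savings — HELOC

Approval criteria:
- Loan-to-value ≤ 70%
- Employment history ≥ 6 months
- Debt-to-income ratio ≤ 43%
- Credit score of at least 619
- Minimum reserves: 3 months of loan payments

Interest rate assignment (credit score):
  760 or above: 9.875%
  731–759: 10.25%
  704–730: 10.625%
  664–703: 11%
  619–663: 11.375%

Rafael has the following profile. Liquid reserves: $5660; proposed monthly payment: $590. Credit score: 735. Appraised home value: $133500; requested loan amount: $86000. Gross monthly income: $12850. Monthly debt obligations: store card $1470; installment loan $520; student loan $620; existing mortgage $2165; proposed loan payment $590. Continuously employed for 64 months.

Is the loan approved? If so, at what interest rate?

Credit score 735 ≥ 619 (meets minimum)
Reserves = 5,660/590 = 9.6 months ≥ 3
Loan-to-value = 86,000/133,500 = 64.4% — pass (70% max)
Employment 64 ≥ 6 months
Total monthly debts = (1,470 + 520 + 620 + 2,165 + 590) = 5,365. Debt-to-income = 5,365/12,850 = 41.8% — meets 43% limit
All requirements met. Score 735 falls in the 731–759 tier → 10.25%.

Approved at 10.25%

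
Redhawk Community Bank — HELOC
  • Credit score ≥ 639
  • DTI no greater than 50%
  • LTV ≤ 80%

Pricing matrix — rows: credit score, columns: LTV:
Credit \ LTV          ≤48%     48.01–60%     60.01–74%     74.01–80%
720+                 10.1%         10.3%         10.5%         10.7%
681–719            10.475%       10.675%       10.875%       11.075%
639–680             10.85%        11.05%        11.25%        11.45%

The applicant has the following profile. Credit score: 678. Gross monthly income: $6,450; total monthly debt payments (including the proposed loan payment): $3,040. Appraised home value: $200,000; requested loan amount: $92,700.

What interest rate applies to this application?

Credit score 678 ≥ 639; DTI: 3,040 ÷ 6,450 = 47.1%, within the 50% cap
LTV = 92,700/200,000 = 46.4% ≤ 80%
Row: 678 falls in 639–680. Column: 46.4% falls in ≤48%. Rate = 10.85%.

10.85%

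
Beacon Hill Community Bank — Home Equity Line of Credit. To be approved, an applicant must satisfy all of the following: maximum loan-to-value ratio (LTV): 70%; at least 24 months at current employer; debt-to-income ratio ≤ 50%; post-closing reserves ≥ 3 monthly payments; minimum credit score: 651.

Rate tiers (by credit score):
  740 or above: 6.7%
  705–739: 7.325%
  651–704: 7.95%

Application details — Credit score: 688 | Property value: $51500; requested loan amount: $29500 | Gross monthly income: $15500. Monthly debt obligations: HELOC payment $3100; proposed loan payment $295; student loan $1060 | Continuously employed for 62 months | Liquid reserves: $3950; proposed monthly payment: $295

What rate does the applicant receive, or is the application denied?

Approved at 7.95%

Credit score 688 ≥ 651 (meets minimum)
Employment 62 ≥ 24 months
LTV = 29,500/51,500 = 57.3% ≤ 70%
Reserves: 3,950 ÷ 295 = 13.4 months (meets 3-month minimum)
Total monthly debts = (3,100 + 295 + 1,060) = 4,455. Debt-to-income = 4,455/15,500 = 28.7% — meets 50% limit
All requirements met. Score 688 falls in the 651–704 tier → 7.95%.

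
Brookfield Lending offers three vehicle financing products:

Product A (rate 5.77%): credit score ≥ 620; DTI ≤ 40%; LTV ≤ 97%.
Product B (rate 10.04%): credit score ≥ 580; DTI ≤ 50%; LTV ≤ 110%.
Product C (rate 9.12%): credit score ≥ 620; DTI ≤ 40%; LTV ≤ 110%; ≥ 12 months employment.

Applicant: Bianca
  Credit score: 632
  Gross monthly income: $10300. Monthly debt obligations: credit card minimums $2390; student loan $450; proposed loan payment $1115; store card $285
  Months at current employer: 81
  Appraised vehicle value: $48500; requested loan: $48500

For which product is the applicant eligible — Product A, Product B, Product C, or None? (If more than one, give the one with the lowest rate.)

Product B

Total debts = (2,390 + 450 + 1,115 + 285) = 4,240; DTI = 4,240/10,300 = 41.2%.
LTV = 48,500/48,500 = 100%.
Product A: score 632 ≥ 620; DTI 41.2% > 40%; LTV 100% > 97% → does not qualify.
Product B: score 632 ≥ 580; DTI 41.2% ≤ 50%; LTV 100% ≤ 110% → qualifies.
Product C: score 632 ≥ 620; DTI 41.2% > 40%; LTV 100% ≤ 110%; employment 81 ≥ 12 mo → does not qualify.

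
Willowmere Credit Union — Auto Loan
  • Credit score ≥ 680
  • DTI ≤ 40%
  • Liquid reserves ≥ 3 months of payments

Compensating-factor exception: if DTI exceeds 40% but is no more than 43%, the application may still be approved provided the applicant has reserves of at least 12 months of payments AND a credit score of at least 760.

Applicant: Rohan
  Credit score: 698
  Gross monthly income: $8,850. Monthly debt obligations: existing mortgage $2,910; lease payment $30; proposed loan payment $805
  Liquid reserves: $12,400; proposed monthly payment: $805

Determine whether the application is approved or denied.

Denied

Credit score 698 ≥ 680 (meets base)
Total debts = (2,910 + 30 + 805) = 3,745. DTI = 3,745/8,850 = 42.3% > 40% — standard DTI limit exceeded.
Reserves = 12,400/805 = 15.4 months ≥ 3
42.3% falls in the override range (40%–43%), so the compensating-factor test applies.
Override check — reserves: 15.4 mo (ok); score: 698 (below 760).
Compensating-factor requirement not fully met.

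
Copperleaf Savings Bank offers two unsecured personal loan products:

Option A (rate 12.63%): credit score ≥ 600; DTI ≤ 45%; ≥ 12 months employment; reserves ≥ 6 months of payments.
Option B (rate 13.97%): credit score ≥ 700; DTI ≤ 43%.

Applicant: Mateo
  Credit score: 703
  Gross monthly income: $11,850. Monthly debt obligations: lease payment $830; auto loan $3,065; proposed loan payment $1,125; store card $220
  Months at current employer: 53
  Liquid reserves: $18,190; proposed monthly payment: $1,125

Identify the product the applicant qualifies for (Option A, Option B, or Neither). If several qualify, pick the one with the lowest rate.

Option A

Total debts = (830 + 3,065 + 1,125 + 220) = 5,240; DTI = 5,240/11,850 = 44.2%.
Reserves = 18,190/1,125 = 16.2 months.
Option A: score 703 ≥ 600; DTI 44.2% ≤ 45%; employment 53 ≥ 12 mo; reserves 16.2 ≥ 6 mo → qualifies.
Option B: score 703 ≥ 700; DTI 44.2% > 43% → does not qualify.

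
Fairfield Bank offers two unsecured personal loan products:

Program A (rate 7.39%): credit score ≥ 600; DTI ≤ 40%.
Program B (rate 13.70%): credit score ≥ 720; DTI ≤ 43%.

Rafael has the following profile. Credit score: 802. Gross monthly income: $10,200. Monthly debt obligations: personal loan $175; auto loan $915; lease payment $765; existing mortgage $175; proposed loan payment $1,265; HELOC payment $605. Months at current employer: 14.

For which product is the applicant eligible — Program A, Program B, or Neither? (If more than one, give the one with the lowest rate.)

Program A

Total debts = (175 + 915 + 765 + 175 + 1,265 + 605) = 3,900; DTI = 3,900/10,200 = 38.2%.
Program A: score 802 ≥ 600; DTI 38.2% ≤ 40% → qualifies.
Program B: score 802 ≥ 720; DTI 38.2% ≤ 43% → qualifies.
Qualifying: Program A, Program B. Lowest rate is 7.39% → Program A.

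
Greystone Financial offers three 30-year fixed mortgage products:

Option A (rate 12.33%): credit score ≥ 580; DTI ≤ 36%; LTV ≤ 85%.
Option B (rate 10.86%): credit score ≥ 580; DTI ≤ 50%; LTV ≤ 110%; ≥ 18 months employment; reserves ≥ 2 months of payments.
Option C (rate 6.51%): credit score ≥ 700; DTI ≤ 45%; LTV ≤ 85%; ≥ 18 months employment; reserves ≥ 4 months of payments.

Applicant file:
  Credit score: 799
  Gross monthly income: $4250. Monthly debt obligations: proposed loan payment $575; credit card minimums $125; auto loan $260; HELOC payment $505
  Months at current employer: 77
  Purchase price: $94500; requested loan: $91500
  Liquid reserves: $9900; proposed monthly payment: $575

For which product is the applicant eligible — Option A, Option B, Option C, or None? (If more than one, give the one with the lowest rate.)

Total debts = (575 + 125 + 260 + 505) = 1,465; DTI = 1,465/4,250 = 34.5%.
LTV = 91,500/94,500 = 96.8%.
Reserves = 9,900/575 = 17.2 months.
Option A: score 799 ≥ 580; DTI 34.5% ≤ 36%; LTV 96.8% > 85% → does not qualify.
Option B: score 799 ≥ 580; DTI 34.5% ≤ 50%; LTV 96.8% ≤ 110%; employment 77 ≥ 18 mo; reserves 17.2 ≥ 2 mo → qualifies.
Option C: score 799 ≥ 700; DTI 34.5% ≤ 45%; LTV 96.8% > 85%; employment 77 ≥ 18 mo; reserves 17.2 ≥ 4 mo → does not qualify.

Option B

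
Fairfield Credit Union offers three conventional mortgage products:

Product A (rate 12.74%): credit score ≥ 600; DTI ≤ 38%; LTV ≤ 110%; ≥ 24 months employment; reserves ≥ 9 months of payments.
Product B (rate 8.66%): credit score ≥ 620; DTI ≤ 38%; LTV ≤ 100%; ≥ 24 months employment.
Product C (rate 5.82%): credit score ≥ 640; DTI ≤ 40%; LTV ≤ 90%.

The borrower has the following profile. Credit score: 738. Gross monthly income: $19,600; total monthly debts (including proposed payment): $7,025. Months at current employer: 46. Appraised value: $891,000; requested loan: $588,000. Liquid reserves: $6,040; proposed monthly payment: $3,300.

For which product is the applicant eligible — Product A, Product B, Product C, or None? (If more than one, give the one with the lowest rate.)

DTI = 7,025/19,600 = 35.8%.
LTV = 588,000/891,000 = 66%.
Reserves = 6,040/3,300 = 1.8 months.
Product A: score 738 ≥ 600; DTI 35.8% ≤ 38%; LTV 66% ≤ 110%; employment 46 ≥ 24 mo; reserves 1.8 < 9 mo → does not qualify.
Product B: score 738 ≥ 620; DTI 35.8% ≤ 38%; LTV 66% ≤ 100%; employment 46 ≥ 24 mo → qualifies.
Product C: score 738 ≥ 640; DTI 35.8% ≤ 40%; LTV 66% ≤ 90% → qualifies.
Qualifying: Product B, Product C. Lowest rate is 5.82% → Product C.

Product C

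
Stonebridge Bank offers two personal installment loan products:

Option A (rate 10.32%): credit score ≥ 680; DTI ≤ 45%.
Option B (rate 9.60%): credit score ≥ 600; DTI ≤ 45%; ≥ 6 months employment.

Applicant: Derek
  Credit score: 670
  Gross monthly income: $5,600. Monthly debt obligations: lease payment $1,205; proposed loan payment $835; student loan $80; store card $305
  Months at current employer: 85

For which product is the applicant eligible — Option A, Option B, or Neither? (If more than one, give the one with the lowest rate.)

Option B

Total debts = (1,205 + 835 + 80 + 305) = 2,425; DTI = 2,425/5,600 = 43.3%.
Option A: score 670 < 680; DTI 43.3% ≤ 45% → does not qualify.
Option B: score 670 ≥ 600; DTI 43.3% ≤ 45%; employment 85 ≥ 6 mo → qualifies.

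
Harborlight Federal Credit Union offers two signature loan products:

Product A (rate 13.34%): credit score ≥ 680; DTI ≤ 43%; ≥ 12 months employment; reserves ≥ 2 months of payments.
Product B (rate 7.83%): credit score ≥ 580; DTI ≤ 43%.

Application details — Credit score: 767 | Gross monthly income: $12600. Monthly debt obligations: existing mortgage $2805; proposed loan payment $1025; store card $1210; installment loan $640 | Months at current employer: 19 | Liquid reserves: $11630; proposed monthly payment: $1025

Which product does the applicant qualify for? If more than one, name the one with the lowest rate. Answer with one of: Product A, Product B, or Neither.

Neither

Total debts = (2,805 + 1,025 + 1,210 + 640) = 5,680; DTI = 5,680/12,600 = 45.1%.
Reserves = 11,630/1,025 = 11.3 months.
Product A: score 767 ≥ 680; DTI 45.1% > 43%; employment 19 ≥ 12 mo; reserves 11.3 ≥ 2 mo → does not qualify.
Product B: score 767 ≥ 580; DTI 45.1% > 43% → does not qualify.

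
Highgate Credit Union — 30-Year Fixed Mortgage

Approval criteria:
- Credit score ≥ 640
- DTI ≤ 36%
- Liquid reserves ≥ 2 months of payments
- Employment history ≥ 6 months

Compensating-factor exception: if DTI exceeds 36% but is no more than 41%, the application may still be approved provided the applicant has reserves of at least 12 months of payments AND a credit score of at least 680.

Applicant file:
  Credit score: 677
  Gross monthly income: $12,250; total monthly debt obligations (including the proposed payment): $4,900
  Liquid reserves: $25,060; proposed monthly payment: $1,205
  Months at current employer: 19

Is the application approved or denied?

Credit score 677 ≥ 640 (meets base)
DTI: 4,900 ÷ 12,250 = 40%, over the 36% base limit.
Reserves = 25,060/1,205 = 20.8 months ≥ 2
Employment 19 ≥ 6 months
40% falls in the override range (36%–41%), so the compensating-factor test applies.
Reserves 20.8 ≥ 12 months; credit score 677 < 680.
Override conditions not both satisfied; exception does not apply.

Denied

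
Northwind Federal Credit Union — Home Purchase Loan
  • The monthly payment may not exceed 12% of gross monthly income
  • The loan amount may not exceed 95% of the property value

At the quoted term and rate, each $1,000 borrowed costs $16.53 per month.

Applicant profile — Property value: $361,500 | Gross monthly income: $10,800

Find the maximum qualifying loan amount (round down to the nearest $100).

$78,400

Payment cap: 12% × $10,800 = $1,296/month.
At $16.53 per $1,000, that supports 1,296/16.53 × 1,000 ≈ $78,402 → $78,400.
LTV cap: 95% × $361,500 = $343,425 → $343,400.
Binding constraint: payment-to-income.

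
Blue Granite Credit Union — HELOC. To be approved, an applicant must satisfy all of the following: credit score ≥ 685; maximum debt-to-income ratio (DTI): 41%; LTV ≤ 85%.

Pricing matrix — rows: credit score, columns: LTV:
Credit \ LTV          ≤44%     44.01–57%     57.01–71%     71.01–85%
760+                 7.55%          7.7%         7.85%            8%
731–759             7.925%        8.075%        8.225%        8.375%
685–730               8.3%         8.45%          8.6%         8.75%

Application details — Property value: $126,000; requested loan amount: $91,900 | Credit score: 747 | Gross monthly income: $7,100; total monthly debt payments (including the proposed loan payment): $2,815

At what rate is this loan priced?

Credit score 747 ≥ 685; DTI = 2,815/7,100 = 39.6% ≤ 41%
LTV: 91,900 ÷ 126,000 = 72.9%, within 85% cap
Score 747 is in the 731–759 band; LTV 72.9% is in the 71.01–85% band → 8.375%.

8.375%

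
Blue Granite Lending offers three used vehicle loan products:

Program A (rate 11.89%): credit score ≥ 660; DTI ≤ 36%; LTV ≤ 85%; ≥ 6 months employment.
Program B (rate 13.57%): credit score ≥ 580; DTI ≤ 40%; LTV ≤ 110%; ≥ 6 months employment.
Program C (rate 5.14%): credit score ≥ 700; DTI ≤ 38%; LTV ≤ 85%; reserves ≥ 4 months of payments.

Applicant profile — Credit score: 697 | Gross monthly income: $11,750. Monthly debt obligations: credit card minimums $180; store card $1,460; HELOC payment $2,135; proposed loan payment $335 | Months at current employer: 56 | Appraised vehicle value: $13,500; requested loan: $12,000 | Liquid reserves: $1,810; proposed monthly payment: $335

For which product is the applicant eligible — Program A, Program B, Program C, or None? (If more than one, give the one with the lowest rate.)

Program B

Total debts = (180 + 1,460 + 2,135 + 335) = 4,110; DTI = 4,110/11,750 = 35%.
LTV = 12,000/13,500 = 88.9%.
Reserves = 1,810/335 = 5.4 months.
Program A: score 697 ≥ 660; DTI 35% ≤ 36%; LTV 88.9% > 85%; employment 56 ≥ 6 mo → does not qualify.
Program B: score 697 ≥ 580; DTI 35% ≤ 40%; LTV 88.9% ≤ 110%; employment 56 ≥ 6 mo → qualifies.
Program C: score 697 < 700; DTI 35% ≤ 38%; LTV 88.9% > 85%; reserves 5.4 ≥ 4 mo → does not qualify.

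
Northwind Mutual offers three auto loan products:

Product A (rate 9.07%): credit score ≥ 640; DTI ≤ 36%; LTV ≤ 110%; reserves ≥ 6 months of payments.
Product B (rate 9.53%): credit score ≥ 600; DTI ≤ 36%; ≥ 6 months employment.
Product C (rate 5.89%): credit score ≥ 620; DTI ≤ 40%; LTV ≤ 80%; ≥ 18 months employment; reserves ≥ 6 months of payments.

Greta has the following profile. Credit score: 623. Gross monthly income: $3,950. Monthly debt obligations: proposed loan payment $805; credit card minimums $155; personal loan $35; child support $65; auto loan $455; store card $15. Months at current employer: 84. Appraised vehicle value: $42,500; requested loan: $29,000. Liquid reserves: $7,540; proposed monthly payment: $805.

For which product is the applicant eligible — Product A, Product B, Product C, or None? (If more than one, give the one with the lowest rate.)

Total debts = (805 + 155 + 35 + 65 + 455 + 15) = 1,530; DTI = 1,530/3,950 = 38.7%.
LTV = 29,000/42,500 = 68.2%.
Reserves = 7,540/805 = 9.4 months.
Product A: score 623 < 640; DTI 38.7% > 36%; LTV 68.2% ≤ 110%; reserves 9.4 ≥ 6 mo → does not qualify.
Product B: score 623 ≥ 600; DTI 38.7% > 36%; employment 84 ≥ 6 mo → does not qualify.
Product C: score 623 ≥ 620; DTI 38.7% ≤ 40%; LTV 68.2% ≤ 80%; employment 84 ≥ 18 mo; reserves 9.4 ≥ 6 mo → qualifies.

Product C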